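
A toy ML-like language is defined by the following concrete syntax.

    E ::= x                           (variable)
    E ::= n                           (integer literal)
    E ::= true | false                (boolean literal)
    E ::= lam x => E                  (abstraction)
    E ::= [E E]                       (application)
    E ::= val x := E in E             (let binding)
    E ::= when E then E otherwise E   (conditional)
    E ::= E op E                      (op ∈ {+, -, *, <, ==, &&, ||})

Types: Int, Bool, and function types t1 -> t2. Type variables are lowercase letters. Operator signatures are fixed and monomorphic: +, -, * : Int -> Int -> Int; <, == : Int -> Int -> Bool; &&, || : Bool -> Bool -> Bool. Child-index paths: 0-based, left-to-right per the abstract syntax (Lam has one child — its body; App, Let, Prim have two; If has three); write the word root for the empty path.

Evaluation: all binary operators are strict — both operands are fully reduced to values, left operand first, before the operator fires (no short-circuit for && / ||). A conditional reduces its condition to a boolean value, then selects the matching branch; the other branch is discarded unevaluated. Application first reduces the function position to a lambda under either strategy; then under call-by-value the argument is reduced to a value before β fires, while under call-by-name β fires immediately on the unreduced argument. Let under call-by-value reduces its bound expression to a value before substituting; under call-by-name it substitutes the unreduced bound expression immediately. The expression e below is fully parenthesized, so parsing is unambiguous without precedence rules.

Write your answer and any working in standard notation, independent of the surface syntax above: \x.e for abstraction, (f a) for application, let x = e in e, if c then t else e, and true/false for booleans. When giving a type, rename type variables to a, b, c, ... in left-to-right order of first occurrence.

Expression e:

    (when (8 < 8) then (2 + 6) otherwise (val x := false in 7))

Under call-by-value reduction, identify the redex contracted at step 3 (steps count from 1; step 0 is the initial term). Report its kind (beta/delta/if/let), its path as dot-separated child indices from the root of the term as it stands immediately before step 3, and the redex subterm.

Working:
step 0: (if (8 < 8) then (2 + 6) else (let x = false in 7))
step 1: [delta@0] (if false then (2 + 6) else (let x = false in 7))
step 2: [if@root] (let x = false in 7)
step 3: [let@root] 7

Answer: let at root : (let x = false in 7)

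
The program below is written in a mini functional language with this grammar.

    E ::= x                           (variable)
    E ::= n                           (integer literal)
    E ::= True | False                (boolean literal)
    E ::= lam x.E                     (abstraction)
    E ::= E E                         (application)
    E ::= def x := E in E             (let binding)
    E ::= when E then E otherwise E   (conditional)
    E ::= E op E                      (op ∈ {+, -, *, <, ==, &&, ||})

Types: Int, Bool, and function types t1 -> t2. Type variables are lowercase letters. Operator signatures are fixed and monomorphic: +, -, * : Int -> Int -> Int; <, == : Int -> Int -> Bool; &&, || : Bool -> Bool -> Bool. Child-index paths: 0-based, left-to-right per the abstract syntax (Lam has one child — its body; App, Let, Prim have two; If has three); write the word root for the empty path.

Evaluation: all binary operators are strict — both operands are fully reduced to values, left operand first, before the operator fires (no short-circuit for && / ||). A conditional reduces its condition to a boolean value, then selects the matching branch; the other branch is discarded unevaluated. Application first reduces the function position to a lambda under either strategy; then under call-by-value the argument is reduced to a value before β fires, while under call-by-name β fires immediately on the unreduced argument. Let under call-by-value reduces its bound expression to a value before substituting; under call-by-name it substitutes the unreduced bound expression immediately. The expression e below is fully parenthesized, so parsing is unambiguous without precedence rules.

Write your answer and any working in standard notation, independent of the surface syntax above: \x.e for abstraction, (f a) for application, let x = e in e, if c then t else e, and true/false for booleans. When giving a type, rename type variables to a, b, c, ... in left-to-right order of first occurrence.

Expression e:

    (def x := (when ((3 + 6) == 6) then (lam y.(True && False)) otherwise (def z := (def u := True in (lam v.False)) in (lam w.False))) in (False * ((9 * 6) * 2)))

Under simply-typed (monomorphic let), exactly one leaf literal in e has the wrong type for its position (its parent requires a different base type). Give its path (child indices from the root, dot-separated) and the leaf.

Answer: 1.0 : false

Derivation:
  unify Int ~ Int
  unify Int ~ Int
  unify Int ~ Int
  unify Int ~ Int
  unify Bool ~ Bool
  unify Bool ~ Bool
  unify Bool ~ Bool
\y._ : a -> Bool
let u : Bool
\v._ : b -> Bool
let z : b -> Bool
\w._ : c -> Bool
  unify a -> Bool ~ c -> Bool
  unify a ~ c
  unify Bool ~ Bool
let x : c -> Bool
  unify Bool ~ Int
  FAIL: mismatch Bool ~ Int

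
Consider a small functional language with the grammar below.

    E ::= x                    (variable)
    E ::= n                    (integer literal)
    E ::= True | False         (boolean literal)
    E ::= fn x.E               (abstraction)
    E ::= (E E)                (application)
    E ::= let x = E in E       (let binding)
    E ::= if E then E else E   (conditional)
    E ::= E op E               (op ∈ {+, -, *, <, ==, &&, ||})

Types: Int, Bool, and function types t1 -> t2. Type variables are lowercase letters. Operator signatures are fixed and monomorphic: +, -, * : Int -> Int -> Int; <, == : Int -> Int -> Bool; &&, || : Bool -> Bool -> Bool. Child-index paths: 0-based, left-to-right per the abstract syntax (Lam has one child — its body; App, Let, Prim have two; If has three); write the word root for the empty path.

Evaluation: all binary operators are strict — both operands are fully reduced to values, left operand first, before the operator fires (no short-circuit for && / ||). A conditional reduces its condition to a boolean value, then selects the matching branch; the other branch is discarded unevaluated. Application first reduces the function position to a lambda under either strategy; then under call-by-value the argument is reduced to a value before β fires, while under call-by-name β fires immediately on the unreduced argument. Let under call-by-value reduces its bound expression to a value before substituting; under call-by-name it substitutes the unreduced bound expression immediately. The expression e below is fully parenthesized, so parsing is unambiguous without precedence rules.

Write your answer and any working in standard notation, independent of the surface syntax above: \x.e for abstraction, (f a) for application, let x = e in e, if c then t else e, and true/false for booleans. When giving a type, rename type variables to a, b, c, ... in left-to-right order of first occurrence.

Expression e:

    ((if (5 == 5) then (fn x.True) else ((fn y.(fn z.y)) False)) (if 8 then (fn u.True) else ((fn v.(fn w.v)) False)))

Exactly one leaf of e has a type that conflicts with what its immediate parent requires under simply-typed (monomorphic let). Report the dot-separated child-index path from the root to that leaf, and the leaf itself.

Answer: 1.0 : 8

Working:
  unify Int ~ Int
  unify Int ~ Int
  unify Bool ~ Bool
\x._ : a -> Bool
y : b
\z._ : c -> b
\y._ : b -> c -> b
  unify b -> c -> b ~ Bool -> d
  unify b ~ Bool
  unify c -> Bool ~ d
_ _ : c -> Bool
  unify a -> Bool ~ c -> Bool
  unify a ~ c
  unify Bool ~ Bool
  unify Int ~ Bool
  FAIL: mismatch Int ~ Bool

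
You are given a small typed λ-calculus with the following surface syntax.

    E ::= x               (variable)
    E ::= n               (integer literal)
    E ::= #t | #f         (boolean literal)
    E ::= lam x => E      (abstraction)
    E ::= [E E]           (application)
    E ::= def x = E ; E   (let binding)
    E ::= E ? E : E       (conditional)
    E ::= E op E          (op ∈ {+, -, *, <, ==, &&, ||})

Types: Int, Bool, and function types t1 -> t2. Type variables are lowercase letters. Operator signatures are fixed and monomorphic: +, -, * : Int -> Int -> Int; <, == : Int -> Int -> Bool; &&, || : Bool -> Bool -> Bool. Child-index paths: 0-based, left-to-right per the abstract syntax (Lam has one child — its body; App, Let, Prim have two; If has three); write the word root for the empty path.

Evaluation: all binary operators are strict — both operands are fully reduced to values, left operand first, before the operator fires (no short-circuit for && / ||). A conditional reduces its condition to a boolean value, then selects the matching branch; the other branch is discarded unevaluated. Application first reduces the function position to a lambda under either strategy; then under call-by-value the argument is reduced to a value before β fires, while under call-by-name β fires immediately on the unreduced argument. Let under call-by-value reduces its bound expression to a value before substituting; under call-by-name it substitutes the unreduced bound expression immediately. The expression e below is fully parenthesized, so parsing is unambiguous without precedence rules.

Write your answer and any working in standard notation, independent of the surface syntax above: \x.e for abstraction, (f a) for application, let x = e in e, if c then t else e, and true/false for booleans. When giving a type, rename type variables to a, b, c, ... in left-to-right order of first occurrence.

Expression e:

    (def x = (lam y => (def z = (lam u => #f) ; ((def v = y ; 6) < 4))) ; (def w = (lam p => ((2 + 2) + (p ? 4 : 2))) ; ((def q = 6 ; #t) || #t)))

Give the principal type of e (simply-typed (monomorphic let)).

Derivation:
\u._ : b -> Bool
let z : b -> Bool
y : a
let v : a
  unify Int ~ Int
  unify Int ~ Int
\y._ : a -> Bool
let x : a -> Bool
  unify Int ~ Int
  unify Int ~ Int
  unify Int ~ Int
p : c
  unify c ~ Bool
  unify Int ~ Int
  unify Int ~ Int
\p._ : Bool -> Int
let w : Bool -> Int
let q : Int
  unify Bool ~ Bool
  unify Bool ~ Bool

Answer: Bool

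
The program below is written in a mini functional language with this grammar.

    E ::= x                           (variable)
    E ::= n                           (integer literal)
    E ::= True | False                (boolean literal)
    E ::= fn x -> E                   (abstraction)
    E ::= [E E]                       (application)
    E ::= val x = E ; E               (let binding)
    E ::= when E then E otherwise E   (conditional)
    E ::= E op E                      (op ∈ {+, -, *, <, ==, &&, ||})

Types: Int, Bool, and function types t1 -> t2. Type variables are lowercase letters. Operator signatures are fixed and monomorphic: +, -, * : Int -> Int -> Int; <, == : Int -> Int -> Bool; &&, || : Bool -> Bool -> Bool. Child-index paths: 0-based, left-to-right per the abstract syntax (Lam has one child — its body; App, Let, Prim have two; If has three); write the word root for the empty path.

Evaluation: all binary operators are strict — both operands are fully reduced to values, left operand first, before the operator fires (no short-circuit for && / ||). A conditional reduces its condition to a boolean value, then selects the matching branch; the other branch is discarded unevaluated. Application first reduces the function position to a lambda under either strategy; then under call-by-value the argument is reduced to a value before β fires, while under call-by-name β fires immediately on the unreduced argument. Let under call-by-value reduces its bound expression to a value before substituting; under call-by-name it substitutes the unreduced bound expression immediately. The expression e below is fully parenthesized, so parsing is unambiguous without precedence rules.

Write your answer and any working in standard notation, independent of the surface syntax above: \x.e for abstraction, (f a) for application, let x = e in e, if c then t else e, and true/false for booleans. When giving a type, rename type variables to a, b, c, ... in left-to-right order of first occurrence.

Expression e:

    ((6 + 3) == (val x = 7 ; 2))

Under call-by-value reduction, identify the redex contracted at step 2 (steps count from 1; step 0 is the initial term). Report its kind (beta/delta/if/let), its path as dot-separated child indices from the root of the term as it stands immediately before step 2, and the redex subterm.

Trace:
step 0: ((6 + 3) == (let x = 7 in 2))
step 1: [delta@0] (9 == (let x = 7 in 2))
step 2: [let@1] (9 == 2)

Answer: let at 1 : (let x = 7 in 2)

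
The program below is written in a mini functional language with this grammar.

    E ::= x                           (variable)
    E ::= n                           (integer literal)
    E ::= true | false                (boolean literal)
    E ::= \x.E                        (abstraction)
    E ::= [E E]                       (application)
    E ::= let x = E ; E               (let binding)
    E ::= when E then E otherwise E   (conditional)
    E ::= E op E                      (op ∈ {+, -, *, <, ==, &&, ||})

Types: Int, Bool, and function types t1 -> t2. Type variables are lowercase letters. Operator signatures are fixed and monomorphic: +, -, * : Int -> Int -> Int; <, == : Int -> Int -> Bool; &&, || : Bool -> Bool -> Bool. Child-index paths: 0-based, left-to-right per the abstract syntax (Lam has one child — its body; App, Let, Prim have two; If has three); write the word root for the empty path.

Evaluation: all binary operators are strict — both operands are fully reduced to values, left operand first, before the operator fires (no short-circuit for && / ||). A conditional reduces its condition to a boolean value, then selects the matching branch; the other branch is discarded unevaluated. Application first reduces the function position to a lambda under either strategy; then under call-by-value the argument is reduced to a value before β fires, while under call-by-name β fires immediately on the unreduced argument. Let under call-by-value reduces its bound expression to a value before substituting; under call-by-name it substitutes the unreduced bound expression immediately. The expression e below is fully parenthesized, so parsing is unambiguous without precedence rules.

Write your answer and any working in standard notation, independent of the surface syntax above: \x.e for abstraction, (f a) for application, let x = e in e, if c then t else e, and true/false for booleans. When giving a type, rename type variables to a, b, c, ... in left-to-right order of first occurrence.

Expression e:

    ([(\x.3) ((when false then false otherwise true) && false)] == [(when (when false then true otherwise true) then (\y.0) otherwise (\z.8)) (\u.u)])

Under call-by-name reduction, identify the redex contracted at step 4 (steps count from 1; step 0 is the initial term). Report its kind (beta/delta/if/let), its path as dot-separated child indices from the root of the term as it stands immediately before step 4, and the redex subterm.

Answer: beta at 1 : ((\y.0) (\u.u))

Trace:
step 0: (((\x.3) ((if false then false else true) && false)) == ((if (if false then true else true) then (\y.0) else (\z.8)) (\u.u)))
step 1: [beta@0] (3 == ((if (if false then true else true) then (\y.0) else (\z.8)) (\u.u)))
step 2: [if@1.0.0] (3 == ((if true then (\y.0) else (\z.8)) (\u.u)))
step 3: [if@1.0] (3 == ((\y.0) (\u.u)))
step 4: [beta@1] (3 == 0)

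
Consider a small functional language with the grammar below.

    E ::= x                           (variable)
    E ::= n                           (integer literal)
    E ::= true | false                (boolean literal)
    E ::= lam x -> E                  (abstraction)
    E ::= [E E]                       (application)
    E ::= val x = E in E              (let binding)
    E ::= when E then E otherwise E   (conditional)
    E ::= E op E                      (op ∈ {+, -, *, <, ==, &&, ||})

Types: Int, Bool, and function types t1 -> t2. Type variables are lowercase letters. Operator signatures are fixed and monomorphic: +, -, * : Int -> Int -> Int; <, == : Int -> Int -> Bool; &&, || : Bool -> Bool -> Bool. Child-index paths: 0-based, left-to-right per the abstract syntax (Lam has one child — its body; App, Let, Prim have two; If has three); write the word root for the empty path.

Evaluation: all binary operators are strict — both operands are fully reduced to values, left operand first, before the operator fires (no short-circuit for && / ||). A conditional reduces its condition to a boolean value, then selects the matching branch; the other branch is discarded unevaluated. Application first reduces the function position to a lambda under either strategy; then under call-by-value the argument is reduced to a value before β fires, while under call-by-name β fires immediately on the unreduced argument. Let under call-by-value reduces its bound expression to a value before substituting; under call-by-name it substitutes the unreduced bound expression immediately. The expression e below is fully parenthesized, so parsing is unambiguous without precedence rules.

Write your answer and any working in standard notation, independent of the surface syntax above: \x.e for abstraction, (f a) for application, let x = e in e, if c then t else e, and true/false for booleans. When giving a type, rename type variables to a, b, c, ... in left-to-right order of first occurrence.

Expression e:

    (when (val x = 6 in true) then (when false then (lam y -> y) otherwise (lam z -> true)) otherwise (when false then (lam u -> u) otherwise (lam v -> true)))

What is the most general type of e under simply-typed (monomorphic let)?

Answer: Bool -> Bool

Trace:
let x : Int
  unify Bool ~ Bool
  unify Bool ~ Bool
y : a
\y._ : a -> a
\z._ : b -> Bool
  unify a -> a ~ b -> Bool
  unify a ~ b
  unify b ~ Bool
  unify Bool ~ Bool
u : c
\u._ : c -> c
\v._ : d -> Bool
  unify c -> c ~ d -> Bool
  unify c ~ d
  unify d ~ Bool
  unify Bool -> Bool ~ Bool -> Bool
  unify Bool ~ Bool
  unify Bool ~ Bool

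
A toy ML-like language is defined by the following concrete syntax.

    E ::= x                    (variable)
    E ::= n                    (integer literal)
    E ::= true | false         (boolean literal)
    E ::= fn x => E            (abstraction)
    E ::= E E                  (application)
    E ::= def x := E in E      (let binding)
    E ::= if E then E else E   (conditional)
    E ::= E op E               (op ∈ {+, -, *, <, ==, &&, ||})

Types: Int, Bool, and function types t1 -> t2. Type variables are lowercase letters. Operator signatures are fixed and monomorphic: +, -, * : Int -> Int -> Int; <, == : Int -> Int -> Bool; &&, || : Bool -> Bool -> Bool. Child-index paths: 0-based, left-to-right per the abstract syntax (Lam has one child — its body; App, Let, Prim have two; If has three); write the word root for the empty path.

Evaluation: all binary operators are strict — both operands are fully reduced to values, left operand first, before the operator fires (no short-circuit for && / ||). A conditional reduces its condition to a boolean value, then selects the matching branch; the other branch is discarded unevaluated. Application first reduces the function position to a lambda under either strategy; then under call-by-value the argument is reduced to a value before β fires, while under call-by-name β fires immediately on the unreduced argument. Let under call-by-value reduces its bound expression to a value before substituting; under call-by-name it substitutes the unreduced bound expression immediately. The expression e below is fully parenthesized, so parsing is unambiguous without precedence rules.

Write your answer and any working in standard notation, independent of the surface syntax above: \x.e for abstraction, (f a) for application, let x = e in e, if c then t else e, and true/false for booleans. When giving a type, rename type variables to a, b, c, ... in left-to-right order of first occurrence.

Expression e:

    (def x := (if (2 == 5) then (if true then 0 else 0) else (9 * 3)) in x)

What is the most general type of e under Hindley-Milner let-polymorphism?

Trace:
  unify Int ~ Int
  unify Int ~ Int
  unify Bool ~ Bool
  unify Bool ~ Bool
  unify Int ~ Int
  unify Int ~ Int
  unify Int ~ Int
  unify Int ~ Int
let x : Int
x : Int

Answer: Int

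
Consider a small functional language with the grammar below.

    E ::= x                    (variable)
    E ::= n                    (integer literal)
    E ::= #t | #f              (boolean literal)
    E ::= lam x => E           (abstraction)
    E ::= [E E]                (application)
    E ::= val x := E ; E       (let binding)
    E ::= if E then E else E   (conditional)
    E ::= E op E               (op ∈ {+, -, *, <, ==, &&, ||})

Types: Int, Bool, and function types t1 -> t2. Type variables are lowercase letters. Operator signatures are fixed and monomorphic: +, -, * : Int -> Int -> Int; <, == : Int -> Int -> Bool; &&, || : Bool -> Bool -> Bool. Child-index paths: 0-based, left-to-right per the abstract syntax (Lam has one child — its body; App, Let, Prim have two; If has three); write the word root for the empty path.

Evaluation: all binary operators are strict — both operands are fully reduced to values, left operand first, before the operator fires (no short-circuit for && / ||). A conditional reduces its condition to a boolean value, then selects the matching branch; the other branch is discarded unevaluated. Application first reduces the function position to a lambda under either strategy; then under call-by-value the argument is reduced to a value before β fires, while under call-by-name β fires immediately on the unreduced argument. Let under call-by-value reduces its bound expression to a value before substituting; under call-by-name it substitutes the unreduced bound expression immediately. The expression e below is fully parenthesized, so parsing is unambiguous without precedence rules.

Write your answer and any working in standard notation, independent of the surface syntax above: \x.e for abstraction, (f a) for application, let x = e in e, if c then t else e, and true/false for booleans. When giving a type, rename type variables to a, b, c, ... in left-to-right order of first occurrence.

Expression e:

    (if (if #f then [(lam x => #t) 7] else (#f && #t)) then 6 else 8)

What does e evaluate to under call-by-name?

Working:
step 0: (if (if false then ((\x.true) 7) else (false && true)) then 6 else 8)
step 1: [if@0] (if (false && true) then 6 else 8)
step 2: [delta@0] (if false then 6 else 8)
step 3: [if@root] 8

Answer: 8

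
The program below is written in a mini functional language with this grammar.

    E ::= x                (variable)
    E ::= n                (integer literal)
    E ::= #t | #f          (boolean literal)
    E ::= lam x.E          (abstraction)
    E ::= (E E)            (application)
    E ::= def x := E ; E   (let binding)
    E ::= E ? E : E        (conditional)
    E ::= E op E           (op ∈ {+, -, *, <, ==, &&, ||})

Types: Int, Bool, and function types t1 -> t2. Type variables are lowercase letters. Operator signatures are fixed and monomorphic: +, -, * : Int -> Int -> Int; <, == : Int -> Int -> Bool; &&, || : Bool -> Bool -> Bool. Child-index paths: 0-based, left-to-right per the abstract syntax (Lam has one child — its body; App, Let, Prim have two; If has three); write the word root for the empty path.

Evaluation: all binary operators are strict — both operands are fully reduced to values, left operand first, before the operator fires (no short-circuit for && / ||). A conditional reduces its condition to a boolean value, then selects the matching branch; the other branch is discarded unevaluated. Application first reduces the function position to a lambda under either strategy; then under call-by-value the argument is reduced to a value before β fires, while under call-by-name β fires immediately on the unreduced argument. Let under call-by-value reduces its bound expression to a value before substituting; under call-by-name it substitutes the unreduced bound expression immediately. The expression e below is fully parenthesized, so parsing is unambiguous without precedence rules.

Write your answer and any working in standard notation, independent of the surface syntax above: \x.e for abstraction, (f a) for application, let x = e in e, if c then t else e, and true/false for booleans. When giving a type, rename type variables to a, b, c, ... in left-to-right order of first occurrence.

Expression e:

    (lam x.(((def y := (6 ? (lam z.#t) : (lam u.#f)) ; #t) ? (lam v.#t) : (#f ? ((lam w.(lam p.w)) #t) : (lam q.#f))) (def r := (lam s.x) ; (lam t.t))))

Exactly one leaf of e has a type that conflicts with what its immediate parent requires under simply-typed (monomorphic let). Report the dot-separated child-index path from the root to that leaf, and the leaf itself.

Derivation:
  unify Int ~ Bool
  FAIL: mismatch Int ~ Bool

Answer: 0.0.0.0.0 : 6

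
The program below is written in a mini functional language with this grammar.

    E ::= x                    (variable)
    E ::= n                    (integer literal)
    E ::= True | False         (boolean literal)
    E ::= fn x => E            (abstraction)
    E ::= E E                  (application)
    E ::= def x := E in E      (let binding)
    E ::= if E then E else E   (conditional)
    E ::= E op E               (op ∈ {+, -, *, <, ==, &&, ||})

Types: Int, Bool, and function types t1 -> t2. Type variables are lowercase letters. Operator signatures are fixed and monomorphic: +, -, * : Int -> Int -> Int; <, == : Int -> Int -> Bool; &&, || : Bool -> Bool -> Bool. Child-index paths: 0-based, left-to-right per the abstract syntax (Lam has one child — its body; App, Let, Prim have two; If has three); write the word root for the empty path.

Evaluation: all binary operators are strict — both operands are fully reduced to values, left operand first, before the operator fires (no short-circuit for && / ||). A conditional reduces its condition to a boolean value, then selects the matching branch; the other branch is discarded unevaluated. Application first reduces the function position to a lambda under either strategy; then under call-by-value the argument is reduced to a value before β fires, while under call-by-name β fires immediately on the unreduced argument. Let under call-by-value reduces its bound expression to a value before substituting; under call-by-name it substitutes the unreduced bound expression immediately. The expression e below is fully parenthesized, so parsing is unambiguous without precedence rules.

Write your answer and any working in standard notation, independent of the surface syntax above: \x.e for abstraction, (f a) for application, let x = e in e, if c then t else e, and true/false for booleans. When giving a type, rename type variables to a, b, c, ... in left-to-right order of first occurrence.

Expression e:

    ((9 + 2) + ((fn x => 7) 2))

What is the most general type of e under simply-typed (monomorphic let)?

Answer: Int

Derivation:
  unify Int ~ Int
  unify Int ~ Int
  unify Int ~ Int
\x._ : a -> Int
  unify a -> Int ~ Int -> b
  unify a ~ Int
  unify Int ~ b
_ _ : Int
  unify Int ~ Int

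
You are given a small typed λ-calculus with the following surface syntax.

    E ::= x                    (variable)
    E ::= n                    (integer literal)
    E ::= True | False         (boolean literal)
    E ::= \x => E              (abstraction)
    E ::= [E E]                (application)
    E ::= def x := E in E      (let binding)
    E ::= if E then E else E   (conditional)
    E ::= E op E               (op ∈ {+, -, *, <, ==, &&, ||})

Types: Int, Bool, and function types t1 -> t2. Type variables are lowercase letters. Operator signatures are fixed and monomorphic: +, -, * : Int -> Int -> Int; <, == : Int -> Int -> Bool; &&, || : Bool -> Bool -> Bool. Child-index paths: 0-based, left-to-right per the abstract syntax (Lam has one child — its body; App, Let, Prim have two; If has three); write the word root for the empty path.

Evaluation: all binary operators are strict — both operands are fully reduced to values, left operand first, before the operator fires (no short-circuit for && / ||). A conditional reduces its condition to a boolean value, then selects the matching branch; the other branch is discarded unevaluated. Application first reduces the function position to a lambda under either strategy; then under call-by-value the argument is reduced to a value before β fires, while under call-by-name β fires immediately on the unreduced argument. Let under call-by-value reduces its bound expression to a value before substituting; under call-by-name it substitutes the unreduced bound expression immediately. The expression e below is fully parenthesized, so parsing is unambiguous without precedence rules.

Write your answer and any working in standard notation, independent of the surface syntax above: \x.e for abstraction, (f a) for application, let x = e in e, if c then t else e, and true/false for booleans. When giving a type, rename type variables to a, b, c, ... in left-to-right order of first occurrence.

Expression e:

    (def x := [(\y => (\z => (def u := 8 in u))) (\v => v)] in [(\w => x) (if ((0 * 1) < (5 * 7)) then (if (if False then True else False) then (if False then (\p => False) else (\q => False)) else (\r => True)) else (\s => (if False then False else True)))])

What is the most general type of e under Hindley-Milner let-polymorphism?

Working:
let u : Int
u : Int
\z._ : b -> Int
\y._ : a -> b -> Int
v : c
\v._ : c -> c
  unify a -> b -> Int ~ (c -> c) -> d
  unify a ~ c -> c
  unify b -> Int ~ d
_ _ : b -> Int
let x : forall. b -> Int
x : f -> Int
\w._ : e -> f -> Int
  unify Int ~ Int
  unify Int ~ Int
  unify Int ~ Int
  unify Int ~ Int
  unify Int ~ Int
  unify Int ~ Int
  unify Bool ~ Bool
  unify Bool ~ Bool
  unify Bool ~ Bool
  unify Bool ~ Bool
  unify Bool ~ Bool
\p._ : g -> Bool
\q._ : h -> Bool
  unify g -> Bool ~ h -> Bool
  unify g ~ h
  unify Bool ~ Bool
\r._ : i -> Bool
  unify h -> Bool ~ i -> Bool
  unify h ~ i
  unify Bool ~ Bool
  unify Bool ~ Bool
  unify Bool ~ Bool
\s._ : j -> Bool
  unify i -> Bool ~ j -> Bool
  unify i ~ j
  unify Bool ~ Bool
  unify e -> f -> Int ~ (j -> Bool) -> k
  unify e ~ j -> Bool
  unify f -> Int ~ k
_ _ : f -> Int

Answer: a -> Int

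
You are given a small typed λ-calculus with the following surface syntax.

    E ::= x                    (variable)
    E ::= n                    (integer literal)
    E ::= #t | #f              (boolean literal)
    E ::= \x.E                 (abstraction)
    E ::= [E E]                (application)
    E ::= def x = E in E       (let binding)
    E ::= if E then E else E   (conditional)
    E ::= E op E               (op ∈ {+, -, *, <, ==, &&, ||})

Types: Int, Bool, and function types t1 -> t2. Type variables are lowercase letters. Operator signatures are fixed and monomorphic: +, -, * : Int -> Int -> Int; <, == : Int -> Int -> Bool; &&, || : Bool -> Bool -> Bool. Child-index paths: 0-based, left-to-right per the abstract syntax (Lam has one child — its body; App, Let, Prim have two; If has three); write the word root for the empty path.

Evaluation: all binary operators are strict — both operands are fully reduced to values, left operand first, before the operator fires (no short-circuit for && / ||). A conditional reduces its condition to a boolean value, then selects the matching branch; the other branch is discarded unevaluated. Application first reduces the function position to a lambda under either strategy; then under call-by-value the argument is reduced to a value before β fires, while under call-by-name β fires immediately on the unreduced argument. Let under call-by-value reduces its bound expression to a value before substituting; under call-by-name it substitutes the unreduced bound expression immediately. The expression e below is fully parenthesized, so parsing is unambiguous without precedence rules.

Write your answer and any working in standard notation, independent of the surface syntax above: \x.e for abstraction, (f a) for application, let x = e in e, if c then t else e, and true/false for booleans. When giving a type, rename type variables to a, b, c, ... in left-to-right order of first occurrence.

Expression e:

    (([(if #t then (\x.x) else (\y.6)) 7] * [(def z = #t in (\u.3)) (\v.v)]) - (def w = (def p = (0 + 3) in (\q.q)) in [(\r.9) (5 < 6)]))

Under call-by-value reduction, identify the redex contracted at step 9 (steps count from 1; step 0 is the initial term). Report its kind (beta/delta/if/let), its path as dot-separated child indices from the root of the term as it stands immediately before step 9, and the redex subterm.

Answer: delta at 1.1 : (5 < 6)

Working:
step 0: ((((if true then (\x.x) else (\y.6)) 7) * ((let z = true in (\u.3)) (\v.v))) - (let w = (let p = (0 + 3) in (\q.q)) in ((\r.9) (5 < 6))))
step 1: [if@0.0.0] ((((\x.x) 7) * ((let z = true in (\u.3)) (\v.v))) - (let w = (let p = (0 + 3) in (\q.q)) in ((\r.9) (5 < 6))))
step 2: [beta@0.0] ((7 * ((let z = true in (\u.3)) (\v.v))) - (let w = (let p = (0 + 3) in (\q.q)) in ((\r.9) (5 < 6))))
step 3: [let@0.1.0] ((7 * ((\u.3) (\v.v))) - (let w = (let p = (0 + 3) in (\q.q)) in ((\r.9) (5 < 6))))
step 4: [beta@0.1] ((7 * 3) - (let w = (let p = (0 + 3) in (\q.q)) in ((\r.9) (5 < 6))))
step 5: [delta@0] (21 - (let w = (let p = (0 + 3) in (\q.q)) in ((\r.9) (5 < 6))))
step 6: [delta@1.0.0] (21 - (let w = (let p = 3 in (\q.q)) in ((\r.9) (5 < 6))))
step 7: [let@1.0] (21 - (let w = (\q.q) in ((\r.9) (5 < 6))))
step 8: [let@1] (21 - ((\r.9) (5 < 6)))
step 9: [delta@1.1] (21 - ((\r.9) true))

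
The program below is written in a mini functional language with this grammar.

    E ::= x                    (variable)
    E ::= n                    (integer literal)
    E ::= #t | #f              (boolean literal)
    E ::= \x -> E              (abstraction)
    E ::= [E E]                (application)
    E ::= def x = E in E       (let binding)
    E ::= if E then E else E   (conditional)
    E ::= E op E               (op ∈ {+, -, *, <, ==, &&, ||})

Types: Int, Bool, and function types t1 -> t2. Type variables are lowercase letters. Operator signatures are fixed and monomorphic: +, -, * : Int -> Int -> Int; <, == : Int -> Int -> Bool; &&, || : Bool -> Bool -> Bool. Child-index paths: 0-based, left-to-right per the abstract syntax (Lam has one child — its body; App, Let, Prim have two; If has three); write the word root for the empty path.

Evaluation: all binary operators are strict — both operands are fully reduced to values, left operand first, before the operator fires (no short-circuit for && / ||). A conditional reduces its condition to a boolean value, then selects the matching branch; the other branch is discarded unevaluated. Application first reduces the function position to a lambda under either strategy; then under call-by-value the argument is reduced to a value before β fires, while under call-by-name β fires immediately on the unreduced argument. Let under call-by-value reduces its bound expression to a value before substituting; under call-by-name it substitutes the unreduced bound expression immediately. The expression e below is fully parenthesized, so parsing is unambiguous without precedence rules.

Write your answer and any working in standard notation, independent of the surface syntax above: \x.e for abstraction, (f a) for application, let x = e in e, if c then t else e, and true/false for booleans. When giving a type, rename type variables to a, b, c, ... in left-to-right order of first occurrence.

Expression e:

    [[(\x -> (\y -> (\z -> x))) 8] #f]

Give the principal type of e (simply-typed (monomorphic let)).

Derivation:
x : a
\z._ : c -> a
\y._ : b -> c -> a
\x._ : a -> b -> c -> a
  unify a -> b -> c -> a ~ Int -> d
  unify a ~ Int
  unify b -> c -> Int ~ d
_ _ : b -> c -> Int
  unify b -> c -> Int ~ Bool -> e
  unify b ~ Bool
  unify c -> Int ~ e
_ _ : c -> Int

Answer: a -> Int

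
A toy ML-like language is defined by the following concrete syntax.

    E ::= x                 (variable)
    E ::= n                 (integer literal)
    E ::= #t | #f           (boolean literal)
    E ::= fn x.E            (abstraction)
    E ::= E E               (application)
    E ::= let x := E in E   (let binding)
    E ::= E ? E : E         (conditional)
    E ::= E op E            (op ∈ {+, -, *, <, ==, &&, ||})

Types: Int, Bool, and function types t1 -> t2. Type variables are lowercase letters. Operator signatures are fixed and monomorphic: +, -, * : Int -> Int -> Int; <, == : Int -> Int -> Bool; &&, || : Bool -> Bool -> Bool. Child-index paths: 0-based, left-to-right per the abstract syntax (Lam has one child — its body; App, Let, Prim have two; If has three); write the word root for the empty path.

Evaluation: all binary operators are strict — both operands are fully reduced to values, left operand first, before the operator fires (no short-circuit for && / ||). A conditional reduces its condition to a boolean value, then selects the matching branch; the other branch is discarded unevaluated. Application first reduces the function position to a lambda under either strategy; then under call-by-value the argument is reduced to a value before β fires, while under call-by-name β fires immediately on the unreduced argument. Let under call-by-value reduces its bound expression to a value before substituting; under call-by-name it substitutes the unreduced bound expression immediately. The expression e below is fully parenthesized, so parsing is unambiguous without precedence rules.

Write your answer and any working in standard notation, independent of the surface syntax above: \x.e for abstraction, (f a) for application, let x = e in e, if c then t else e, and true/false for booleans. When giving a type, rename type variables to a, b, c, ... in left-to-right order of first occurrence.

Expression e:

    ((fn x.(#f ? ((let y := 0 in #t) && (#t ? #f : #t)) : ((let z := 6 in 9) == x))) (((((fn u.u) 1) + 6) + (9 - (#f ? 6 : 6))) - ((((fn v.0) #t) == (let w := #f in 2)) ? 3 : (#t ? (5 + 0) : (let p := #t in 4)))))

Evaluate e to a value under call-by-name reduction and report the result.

Answer: false

Trace:
step 0: ((\x.(if false then ((let y = 0 in true) && (if true then false else true)) else ((let z = 6 in 9) == x))) (((((\u.u) 1) + 6) + (9 - (if false then 6 else 6))) - (if (((\v.0) true) == (let w = false in 2)) then 3 else (if true then (5 + 0) else (let p = true in 4)))))
step 1: [beta@root] (if false then ((let y = 0 in true) && (if true then false else true)) else ((let z = 6 in 9) == (((((\u.u) 1) + 6) + (9 - (if false then 6 else 6))) - (if (((\v.0) true) == (let w = false in 2)) then 3 else (if true then (5 + 0) else (let p = true in 4))))))
step 2: [if@root] ((let z = 6 in 9) == (((((\u.u) 1) + 6) + (9 - (if false then 6 else 6))) - (if (((\v.0) true) == (let w = false in 2)) then 3 else (if true then (5 + 0) else (let p = true in 4)))))
step 3: [let@0] (9 == (((((\u.u) 1) + 6) + (9 - (if false then 6 else 6))) - (if (((\v.0) true) == (let w = false in 2)) then 3 else (if true then (5 + 0) else (let p = true in 4)))))
step 4: [beta@1.0.0.0] (9 == (((1 + 6) + (9 - (if false then 6 else 6))) - (if (((\v.0) true) == (let w = false in 2)) then 3 else (if true then (5 + 0) else (let p = true in 4)))))
step 5: [delta@1.0.0] (9 == ((7 + (9 - (if false then 6 else 6))) - (if (((\v.0) true) == (let w = false in 2)) then 3 else (if true then (5 + 0) else (let p = true in 4)))))
step 6: [if@1.0.1.1] (9 == ((7 + (9 - 6)) - (if (((\v.0) true) == (let w = false in 2)) then 3 else (if true then (5 + 0) else (let p = true in 4)))))
step 7: [delta@1.0.1] (9 == ((7 + 3) - (if (((\v.0) true) == (let w = false in 2)) then 3 else (if true then (5 + 0) else (let p = true in 4)))))
step 8: [delta@1.0] (9 == (10 - (if (((\v.0) true) == (let w = false in 2)) then 3 else (if true then (5 + 0) else (let p = true in 4)))))
step 9: [beta@1.1.0.0] (9 == (10 - (if (0 == (let w = false in 2)) then 3 else (if true then (5 + 0) else (let p = true in 4)))))
step 10: [let@1.1.0.1] (9 == (10 - (if (0 == 2) then 3 else (if true then (5 + 0) else (let p = true in 4)))))
step 11: [delta@1.1.0] (9 == (10 - (if false then 3 else (if true then (5 + 0) else (let p = true in 4)))))
step 12: [if@1.1] (9 == (10 - (if true then (5 + 0) else (let p = true in 4))))
step 13: [if@1.1] (9 == (10 - (5 + 0)))
step 14: [delta@1.1] (9 == (10 - 5))
step 15: [delta@1] (9 == 5)
step 16: [delta@root] false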